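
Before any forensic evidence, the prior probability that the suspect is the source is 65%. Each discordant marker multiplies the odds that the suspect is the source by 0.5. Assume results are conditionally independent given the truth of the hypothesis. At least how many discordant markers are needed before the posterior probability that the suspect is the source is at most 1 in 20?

6

Prior odds: 0.65 ÷ 0.35 = 13/7.
Likelihood ratio per discordant marker = 0.5.
Target odds: 0.05 ÷ 0.95 = 1/19.
Require 0.5ⁿ ≤ 1/19 ÷ (13/7) = 7/247.
0.5⁵ = 0.03125 is still above 7/247 but 0.5⁶ = 0.015625 is at or below it, so n = 6.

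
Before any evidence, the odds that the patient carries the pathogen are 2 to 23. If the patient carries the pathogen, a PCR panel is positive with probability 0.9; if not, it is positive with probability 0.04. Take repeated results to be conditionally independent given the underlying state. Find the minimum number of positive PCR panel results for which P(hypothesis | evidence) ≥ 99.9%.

4

Prior odds = 2/23.
Likelihood ratio of a positive = 0.9/0.04 = 22.5.
Target posterior odds = 0.999/0.001 = 999.
Require 22.5ⁿ ≥ 999 ÷ (2/23) = 11488.5.
22.5³ = 11390.625 falls short of 11488.5 but 22.5⁴ = 256289.0625 reaches it, so n = 4.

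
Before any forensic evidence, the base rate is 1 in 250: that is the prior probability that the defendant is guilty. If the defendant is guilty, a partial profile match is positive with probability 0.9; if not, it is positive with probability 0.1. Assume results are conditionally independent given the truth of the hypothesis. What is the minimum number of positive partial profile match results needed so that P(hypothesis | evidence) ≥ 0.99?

5

Prior odds = 0.004/0.996 = 1/249.
Likelihood ratio of a positive = 0.9/0.1 = 9.
Target posterior odds = 0.99/0.01 = 99.
Require 9ⁿ ≥ 99 ÷ (1/249) = 24651.
9⁴ = 6561 falls short of 24651 but 9⁵ = 59049 reaches it, so n = 5.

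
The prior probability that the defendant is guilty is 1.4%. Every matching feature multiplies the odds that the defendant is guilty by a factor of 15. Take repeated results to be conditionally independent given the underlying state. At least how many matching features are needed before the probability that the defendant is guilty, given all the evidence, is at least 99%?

Prior odds: 0.014 ÷ 0.986 = 7/493.
Likelihood ratio per matching feature = 15.
Target posterior odds = 0.99/0.01 = 99.
Require 15ⁿ ≥ 99 ÷ (7/493) = 48807/7.
15³ = 3375 falls short of 48807/7 but 15⁴ = 50625 reaches it, so n = 4.

4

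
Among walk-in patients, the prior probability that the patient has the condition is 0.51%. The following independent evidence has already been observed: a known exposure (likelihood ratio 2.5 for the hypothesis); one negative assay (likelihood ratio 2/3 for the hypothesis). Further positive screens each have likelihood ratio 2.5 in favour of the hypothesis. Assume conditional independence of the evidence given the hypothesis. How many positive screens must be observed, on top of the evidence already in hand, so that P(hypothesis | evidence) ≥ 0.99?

Prior odds = 0.0051/0.9949 = 51/9949.
Combined Bayes factor of the evidence already in hand = 2.5 × (2/3) = 5/3.
Odds after that evidence = (51/9949) × 5/3 = 85/9949.
Target odds = 0.99/0.01 = 99.
Need 2.5ⁿ ≥ 99 ÷ (85/9949) = 984951/85.
2.5¹⁰ = 9765625/1024 falls short of 984951/85 but 2.5¹¹ = 48828125/2048 reaches it, so n = 11.

11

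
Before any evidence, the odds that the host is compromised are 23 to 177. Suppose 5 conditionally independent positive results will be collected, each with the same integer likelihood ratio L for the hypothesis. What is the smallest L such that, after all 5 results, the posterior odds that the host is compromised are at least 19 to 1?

3

Prior odds = 23/177.
Target odds = 19.
Need L⁵ ≥ 19 ÷ (23/177) = 3363/23.
2⁵ = 32 < 3363/23 ≤ 243 = 3⁵, so L = 3.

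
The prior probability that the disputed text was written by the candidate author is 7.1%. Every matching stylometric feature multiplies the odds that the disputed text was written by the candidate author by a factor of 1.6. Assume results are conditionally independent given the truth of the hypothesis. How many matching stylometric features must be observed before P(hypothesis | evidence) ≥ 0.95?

12

Prior odds = 0.071/0.929 = 71/929.
Likelihood ratio per matching stylometric feature = 1.6.
Target posterior odds = 0.95/0.05 = 19.
Need (71/929) × 1.6ⁿ ≥ 19, i.e. 1.6ⁿ ≥ 17651/71.
1.6¹¹ ≈175.922 falls short of 17651/71 but 1.6¹² ≈281.475 reaches it, so n = 12.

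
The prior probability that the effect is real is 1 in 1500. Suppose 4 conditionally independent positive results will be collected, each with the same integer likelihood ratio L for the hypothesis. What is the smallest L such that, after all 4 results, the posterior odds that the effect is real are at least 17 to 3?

10

Prior odds = (1/1500)/(1499/1500) = 1/1499.
Target odds = 17/3.
Need L⁴ ≥ 17/3 ÷ (1/1499) = 25483/3.
9⁴ = 6561 < 25483/3 ≤ 10000 = 10⁴, so L = 10.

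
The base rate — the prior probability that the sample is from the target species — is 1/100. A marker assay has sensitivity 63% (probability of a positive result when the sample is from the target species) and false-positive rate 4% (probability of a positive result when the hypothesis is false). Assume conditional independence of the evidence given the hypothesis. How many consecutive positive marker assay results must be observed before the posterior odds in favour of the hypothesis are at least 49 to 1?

Prior odds: 0.01 ÷ 0.99 = 1/99.
Likelihood ratio of a positive result = 0.63/0.04 = 15.75.
Target odds = 49.
Require 15.75ⁿ ≥ 49 ÷ (1/99) = 4851.
15.75³ = 3906.984375 falls short of 4851 but 15.75⁴ = 15752961/256 reaches it, so n = 4.

4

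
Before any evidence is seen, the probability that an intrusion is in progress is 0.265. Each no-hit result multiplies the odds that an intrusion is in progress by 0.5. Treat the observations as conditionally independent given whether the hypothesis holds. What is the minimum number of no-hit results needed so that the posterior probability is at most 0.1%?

Prior odds = 0.265/0.735 = 53/147.
Likelihood ratio per no-hit result = 0.5.
Target odds: 0.001 ÷ 0.999 = 1/999.
Need (53/147) × 0.5ⁿ ≤ 1/999, i.e. 0.5ⁿ ≤ 49/17649.
0.5⁸ = 0.00390625 is still above 49/17649 but 0.5⁹ = 0.001953125 is at or below it, so n = 9.

9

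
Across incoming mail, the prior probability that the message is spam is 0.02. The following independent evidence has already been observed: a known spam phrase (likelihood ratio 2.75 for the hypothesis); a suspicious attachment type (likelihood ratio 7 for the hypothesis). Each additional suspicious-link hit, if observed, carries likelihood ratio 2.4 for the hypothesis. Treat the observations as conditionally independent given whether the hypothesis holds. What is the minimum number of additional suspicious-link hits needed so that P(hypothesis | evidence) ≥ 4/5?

3

Prior odds = 0.02/0.98 = 1/49.
Combined Bayes factor of the evidence already in hand = 2.75 × 7 = 19.25.
Odds after that evidence = (1/49) × 19.25 = 11/28.
Target odds = 0.8/0.2 = 4.
Need 2.4ⁿ ≥ 4 ÷ (11/28) = 112/11.
2.4² = 5.76 falls short of 112/11 but 2.4³ = 13.824 reaches it, so n = 3.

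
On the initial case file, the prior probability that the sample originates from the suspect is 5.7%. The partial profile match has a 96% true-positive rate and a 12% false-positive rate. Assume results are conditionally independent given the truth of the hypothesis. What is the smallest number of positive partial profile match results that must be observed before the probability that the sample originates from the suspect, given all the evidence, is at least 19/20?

3

Prior odds: 0.057 ÷ 0.943 = 57/943.
Likelihood ratio of a positive result = 0.96/0.12 = 8.
Target odds: 0.95 ÷ 0.05 = 19.
Require 8ⁿ ≥ 19 ÷ (57/943) = 943/3.
8² = 64 falls short of 943/3 but 8³ = 512 reaches it, so n = 3.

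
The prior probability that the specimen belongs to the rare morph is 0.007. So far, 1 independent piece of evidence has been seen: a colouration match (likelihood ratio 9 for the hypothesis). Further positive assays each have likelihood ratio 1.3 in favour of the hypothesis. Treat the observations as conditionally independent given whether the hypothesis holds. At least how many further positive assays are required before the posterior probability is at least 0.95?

22

Prior odds = 0.007/0.993 = 7/993.
Bayes factor of the evidence already in hand = 9.
Odds after that evidence = (7/993) × 9 = 21/331.
Target odds = 0.95/0.05 = 19.
Need 1.3ⁿ ≥ 19 ÷ (21/331) = 6289/21.
1.3²¹ ≈247.065 falls short of 6289/21 but 1.3²² ≈321.184 reaches it, so n = 22.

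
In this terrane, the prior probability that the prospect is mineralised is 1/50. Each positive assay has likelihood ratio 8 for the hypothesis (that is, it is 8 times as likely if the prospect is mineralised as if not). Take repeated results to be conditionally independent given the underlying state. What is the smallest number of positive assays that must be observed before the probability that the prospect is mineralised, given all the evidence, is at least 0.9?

3

Prior odds: 0.02 ÷ 0.98 = 1/49.
Likelihood ratio per positive assay = 8.
Target posterior odds = 0.9/0.1 = 9.
Need (1/49) × 8ⁿ ≥ 9, i.e. 8ⁿ ≥ 441.
8² = 64 falls short of 441 but 8³ = 512 reaches it, so n = 3.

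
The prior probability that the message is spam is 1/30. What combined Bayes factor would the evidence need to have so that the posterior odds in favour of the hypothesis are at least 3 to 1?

Prior odds = (1/30)/(29/30) = 1/29.
Target odds = 3.
Required Bayes factor = 3 ÷ (1/29) = 87.

87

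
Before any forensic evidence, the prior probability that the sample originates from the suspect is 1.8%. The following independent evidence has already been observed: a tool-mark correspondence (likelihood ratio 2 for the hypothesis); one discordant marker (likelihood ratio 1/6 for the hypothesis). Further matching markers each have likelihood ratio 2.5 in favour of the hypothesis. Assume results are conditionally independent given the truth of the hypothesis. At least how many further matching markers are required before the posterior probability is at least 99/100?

Prior odds = 0.018/0.982 = 9/491.
Combined Bayes factor of the evidence already in hand = 2 × (1/6) = 1/3.
Odds after that evidence = (9/491) × 1/3 = 3/491.
Target odds = 0.99/0.01 = 99.
Need 2.5ⁿ ≥ 99 ÷ (3/491) = 16203.
2.5¹⁰ = 9765625/1024 falls short of 16203 but 2.5¹¹ = 48828125/2048 reaches it, so n = 11.

11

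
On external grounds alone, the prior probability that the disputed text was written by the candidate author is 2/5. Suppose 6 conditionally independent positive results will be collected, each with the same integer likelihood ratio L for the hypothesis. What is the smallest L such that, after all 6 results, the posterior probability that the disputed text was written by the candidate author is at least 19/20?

Prior odds = 0.4/0.6 = 2/3.
Target odds = 0.95/0.05 = 19.
Need L⁶ ≥ 19 ÷ (2/3) = 28.5.
1⁶ = 1 < 28.5 ≤ 64 = 2⁶, so L = 2.

2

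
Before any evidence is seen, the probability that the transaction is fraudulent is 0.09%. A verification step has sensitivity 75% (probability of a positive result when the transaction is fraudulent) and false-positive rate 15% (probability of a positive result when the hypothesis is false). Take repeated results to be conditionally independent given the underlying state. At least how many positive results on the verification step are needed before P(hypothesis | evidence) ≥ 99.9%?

Prior odds = 0.0009/0.9991 = 9/9991.
Likelihood ratio of a positive result = 0.75/0.15 = 5.
Target odds: 0.999 ÷ 0.001 = 999.
Require 5ⁿ ≥ 999 ÷ (9/9991) = 1109001.
5⁸ = 390625 falls short of 1109001 but 5⁹ = 1953125 reaches it, so n = 9.

9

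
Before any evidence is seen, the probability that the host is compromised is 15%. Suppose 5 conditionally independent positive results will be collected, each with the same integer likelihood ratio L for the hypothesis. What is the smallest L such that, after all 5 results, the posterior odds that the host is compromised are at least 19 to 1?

3

Prior odds = 0.15/0.85 = 3/17.
Target odds = 19.
Need L⁵ ≥ 19 ÷ (3/17) = 323/3.
2⁵ = 32 < 323/3 ≤ 243 = 3⁵, so L = 3.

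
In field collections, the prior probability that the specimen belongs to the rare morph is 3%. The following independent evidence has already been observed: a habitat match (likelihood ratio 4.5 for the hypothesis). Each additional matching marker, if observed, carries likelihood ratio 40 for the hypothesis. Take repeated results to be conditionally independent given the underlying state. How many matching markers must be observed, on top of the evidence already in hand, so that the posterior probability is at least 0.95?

2

Prior odds = 0.03/0.97 = 3/97.
Bayes factor of the evidence already in hand = 4.5.
Odds after that evidence = (3/97) × 4.5 = 27/194.
Target odds = 0.95/0.05 = 19.
Need 40ⁿ ≥ 19 ÷ (27/194) = 3686/27.
40¹ = 40 falls short of 3686/27 but 40² = 1600 reaches it, so n = 2.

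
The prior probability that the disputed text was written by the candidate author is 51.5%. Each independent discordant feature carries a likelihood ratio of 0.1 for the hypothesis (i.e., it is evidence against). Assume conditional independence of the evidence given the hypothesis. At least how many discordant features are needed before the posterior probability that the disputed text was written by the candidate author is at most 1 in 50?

2

Prior odds = 0.515/0.485 = 103/97.
Likelihood ratio per discordant feature = 0.1.
Target odds: 0.02 ÷ 0.98 = 1/49.
Need (103/97) × 0.1ⁿ ≤ 1/49, i.e. 0.1ⁿ ≤ 97/5047.
0.1¹ = 0.1 is still above 97/5047 but 0.1² = 0.01 is at or below it, so n = 2.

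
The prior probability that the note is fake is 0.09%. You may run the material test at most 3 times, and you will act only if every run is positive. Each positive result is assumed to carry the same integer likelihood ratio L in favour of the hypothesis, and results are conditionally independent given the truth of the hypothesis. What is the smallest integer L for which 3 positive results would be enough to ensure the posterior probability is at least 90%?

22

Prior odds = 0.0009/0.9991 = 9/9991.
Target odds = 0.9/0.1 = 9.
Need L³ ≥ 9 ÷ (9/9991) = 9991.
21³ = 9261 < 9991 ≤ 10648 = 22³, so L = 22.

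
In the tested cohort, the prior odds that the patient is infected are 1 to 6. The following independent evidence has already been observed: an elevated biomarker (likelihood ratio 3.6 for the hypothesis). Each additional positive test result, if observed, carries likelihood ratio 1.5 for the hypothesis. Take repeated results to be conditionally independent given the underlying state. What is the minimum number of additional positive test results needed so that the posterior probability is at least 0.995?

Prior odds = 1/6.
Bayes factor of the evidence already in hand = 3.6.
Odds after that evidence = (1/6) × 3.6 = 0.6.
Target odds = 0.995/0.005 = 199.
Need 1.5ⁿ ≥ 199 ÷ 0.6 = 995/3.
1.5¹⁴ = 4782969/16384 falls short of 995/3 but 1.5¹⁵ = 14348907/32768 reaches it, so n = 15.

15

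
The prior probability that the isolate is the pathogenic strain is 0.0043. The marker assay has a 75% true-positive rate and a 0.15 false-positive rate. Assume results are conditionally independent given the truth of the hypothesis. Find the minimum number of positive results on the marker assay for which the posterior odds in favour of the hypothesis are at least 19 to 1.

Prior odds = 0.0043/0.9957 = 43/9957.
Likelihood ratio of a positive result = 0.75/0.15 = 5.
Target odds = 19.
Need (43/9957) × 5ⁿ ≥ 19, i.e. 5ⁿ ≥ 189183/43.
5⁵ = 3125 falls short of 189183/43 but 5⁶ = 15625 reaches it, so n = 6.

6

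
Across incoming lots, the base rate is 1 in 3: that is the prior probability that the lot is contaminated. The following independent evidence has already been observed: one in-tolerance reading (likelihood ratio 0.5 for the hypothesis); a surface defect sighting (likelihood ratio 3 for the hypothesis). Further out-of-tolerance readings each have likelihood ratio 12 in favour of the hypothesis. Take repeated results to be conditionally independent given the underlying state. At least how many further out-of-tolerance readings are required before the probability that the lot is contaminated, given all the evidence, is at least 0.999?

Prior odds = (1/3)/(2/3) = 0.5.
Combined Bayes factor of the evidence already in hand = 0.5 × 3 = 1.5.
Odds after that evidence = 0.5 × 1.5 = 0.75.
Target odds = 0.999/0.001 = 999.
Need 12ⁿ ≥ 999 ÷ 0.75 = 1332.
12² = 144 falls short of 1332 but 12³ = 1728 reaches it, so n = 3.

3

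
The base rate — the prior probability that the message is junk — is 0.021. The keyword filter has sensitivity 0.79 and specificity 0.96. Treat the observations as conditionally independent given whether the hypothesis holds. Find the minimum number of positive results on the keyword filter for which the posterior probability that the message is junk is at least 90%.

3

Prior odds = 0.021/0.979 = 21/979.
False-positive rate = 1 − 0.96 = 0.04; likelihood ratio of a positive = 0.79/0.04 = 19.75.
Target odds: 0.9 ÷ 0.1 = 9.
Need (21/979) × 19.75ⁿ ≥ 9, i.e. 19.75ⁿ ≥ 2937/7.
19.75² = 390.0625 falls short of 2937/7 but 19.75³ = 7703.734375 reaches it, so n = 3.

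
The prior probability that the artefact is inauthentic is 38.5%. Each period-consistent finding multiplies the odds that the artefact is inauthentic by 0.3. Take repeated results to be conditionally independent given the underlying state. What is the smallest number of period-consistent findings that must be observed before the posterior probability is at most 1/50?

3

Prior odds: 0.385 ÷ 0.615 = 77/123.
Likelihood ratio per period-consistent finding = 0.3.
Target odds: 0.02 ÷ 0.98 = 1/49.
Require 0.3ⁿ ≤ 1/49 ÷ (77/123) = 123/3773.
0.3² = 0.09 is still above 123/3773 but 0.3³ = 0.027 is at or below it, so n = 3.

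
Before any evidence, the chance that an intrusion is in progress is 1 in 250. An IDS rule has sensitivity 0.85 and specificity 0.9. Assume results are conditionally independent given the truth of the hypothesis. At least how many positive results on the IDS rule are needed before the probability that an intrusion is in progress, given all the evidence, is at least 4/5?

Prior odds: 0.004 ÷ 0.996 = 1/249.
False-positive rate = 1 − 0.9 = 0.1; likelihood ratio of a positive = 0.85/0.1 = 8.5.
Target posterior odds = 0.8/0.2 = 4.
Need (1/249) × 8.5ⁿ ≥ 4, i.e. 8.5ⁿ ≥ 996.
8.5³ = 614.125 falls short of 996 but 8.5⁴ = 5220.0625 reaches it, so n = 4.

4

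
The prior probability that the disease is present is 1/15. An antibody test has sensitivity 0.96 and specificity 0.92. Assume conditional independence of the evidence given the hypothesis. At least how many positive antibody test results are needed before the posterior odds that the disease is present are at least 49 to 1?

3

Prior odds = (1/15)/(14/15) = 1/14.
False-positive rate = 1 − 0.92 = 0.08; likelihood ratio of a positive = 0.96/0.08 = 12.
Target odds = 49.
Require 12ⁿ ≥ 49 ÷ (1/14) = 686.
12² = 144 falls short of 686 but 12³ = 1728 reaches it, so n = 3.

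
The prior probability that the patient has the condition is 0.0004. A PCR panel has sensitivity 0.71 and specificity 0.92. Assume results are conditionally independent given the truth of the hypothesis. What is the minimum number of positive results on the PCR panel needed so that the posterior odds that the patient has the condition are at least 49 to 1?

6

Prior odds = 0.0004/0.9996 = 1/2499.
False-positive rate = 1 − 0.92 = 0.08; likelihood ratio of a positive = 0.71/0.08 = 8.875.
Target odds = 49.
Require 8.875ⁿ ≥ 49 ÷ (1/2499) = 122451.
8.875⁵ ≈55060.7 falls short of 122451 but 8.875⁶ ≈488664 reaches it, so n = 6.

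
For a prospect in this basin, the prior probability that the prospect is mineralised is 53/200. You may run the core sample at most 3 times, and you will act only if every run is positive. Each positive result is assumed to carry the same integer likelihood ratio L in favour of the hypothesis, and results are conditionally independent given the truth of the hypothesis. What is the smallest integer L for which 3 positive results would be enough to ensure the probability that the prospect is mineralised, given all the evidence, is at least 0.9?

Prior odds = 0.265/0.735 = 53/147.
Target odds = 0.9/0.1 = 9.
Need L³ ≥ 9 ÷ (53/147) = 1323/53.
2³ = 8 < 1323/53 ≤ 27 = 3³, so L = 3.

3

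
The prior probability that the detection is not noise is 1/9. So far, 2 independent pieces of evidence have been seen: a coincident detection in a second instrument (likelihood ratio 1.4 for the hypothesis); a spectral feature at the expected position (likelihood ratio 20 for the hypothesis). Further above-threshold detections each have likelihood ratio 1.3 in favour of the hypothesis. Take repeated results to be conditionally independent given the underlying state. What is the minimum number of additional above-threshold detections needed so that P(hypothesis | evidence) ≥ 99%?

Prior odds = (1/9)/(8/9) = 0.125.
Combined Bayes factor of the evidence already in hand = 1.4 × 20 = 28.
Odds after that evidence = 0.125 × 28 = 3.5.
Target odds = 0.99/0.01 = 99.
Need 1.3ⁿ ≥ 99 ÷ 3.5 = 198/7.
1.3¹² ≈23.2981 falls short of 198/7 but 1.3¹³ ≈30.2875 reaches it, so n = 13.

13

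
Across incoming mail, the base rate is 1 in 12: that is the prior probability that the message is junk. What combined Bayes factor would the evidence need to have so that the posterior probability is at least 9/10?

99

Prior odds = (1/12)/(11/12) = 1/11.
Target odds = 0.9/0.1 = 9.
Required Bayes factor = 9 ÷ (1/11) = 99.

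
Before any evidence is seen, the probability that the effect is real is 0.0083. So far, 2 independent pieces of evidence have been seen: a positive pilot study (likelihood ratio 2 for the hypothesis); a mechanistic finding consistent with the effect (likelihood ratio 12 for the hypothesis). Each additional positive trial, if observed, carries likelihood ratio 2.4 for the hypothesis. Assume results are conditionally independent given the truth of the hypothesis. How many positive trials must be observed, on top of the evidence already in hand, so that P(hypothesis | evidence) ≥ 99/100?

Prior odds = 0.0083/0.9917 = 83/9917.
Combined Bayes factor of the evidence already in hand = 2 × 12 = 24.
Odds after that evidence = (83/9917) × 24 = 1992/9917.
Target odds = 0.99/0.01 = 99.
Need 2.4ⁿ ≥ 99 ÷ (1992/9917) = 327261/664.
2.4⁷ = 35831808/78125 falls short of 327261/664 but 2.4⁸ = 429981696/390625 reaches it, so n = 8.

8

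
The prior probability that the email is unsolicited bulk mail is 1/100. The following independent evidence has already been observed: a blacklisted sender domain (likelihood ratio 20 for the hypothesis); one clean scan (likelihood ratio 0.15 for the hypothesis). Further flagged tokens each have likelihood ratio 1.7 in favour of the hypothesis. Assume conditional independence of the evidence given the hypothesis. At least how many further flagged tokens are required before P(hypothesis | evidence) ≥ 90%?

Prior odds = 0.01/0.99 = 1/99.
Combined Bayes factor of the evidence already in hand = 20 × 0.15 = 3.
Odds after that evidence = (1/99) × 3 = 1/33.
Target odds = 0.9/0.1 = 9.
Need 1.7ⁿ ≥ 9 ÷ (1/33) = 297.
1.7¹⁰ ≈201.599 falls short of 297 but 1.7¹¹ ≈342.719 reaches it, so n = 11.

11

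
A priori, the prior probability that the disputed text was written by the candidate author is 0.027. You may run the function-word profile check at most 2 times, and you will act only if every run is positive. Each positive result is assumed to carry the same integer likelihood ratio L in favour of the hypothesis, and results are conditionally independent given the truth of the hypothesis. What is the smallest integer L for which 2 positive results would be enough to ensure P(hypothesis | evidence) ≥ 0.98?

43

Prior odds = 0.027/0.973 = 27/973.
Target odds = 0.98/0.02 = 49.
Need L² ≥ 49 ÷ (27/973) = 47677/27.
42² = 1764 < 47677/27 ≤ 1849 = 43², so L = 43.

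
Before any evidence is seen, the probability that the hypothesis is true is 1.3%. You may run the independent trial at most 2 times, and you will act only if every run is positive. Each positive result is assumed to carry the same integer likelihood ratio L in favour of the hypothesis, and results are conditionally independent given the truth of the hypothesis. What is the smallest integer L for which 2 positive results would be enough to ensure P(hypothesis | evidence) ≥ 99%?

87

Prior odds = 0.013/0.987 = 13/987.
Target odds = 0.99/0.01 = 99.
Need L² ≥ 99 ÷ (13/987) = 97713/13.
86² = 7396 < 97713/13 ≤ 7569 = 87², so L = 87.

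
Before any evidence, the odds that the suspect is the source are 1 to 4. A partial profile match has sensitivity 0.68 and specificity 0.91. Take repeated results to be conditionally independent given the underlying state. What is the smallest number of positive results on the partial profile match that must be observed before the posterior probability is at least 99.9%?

Prior odds = 0.25.
False-positive rate = 1 − 0.91 = 0.09; likelihood ratio of a positive = 0.68/0.09 = 68/9.
Target odds: 0.999 ÷ 0.001 = 999.
Require (68/9)ⁿ ≥ 999 ÷ 0.25 = 3996.
(68/9)⁴ = 21381376/6561 falls short of 3996 but (68/9)⁵ ≈24622.5 reaches it, so n = 5.

5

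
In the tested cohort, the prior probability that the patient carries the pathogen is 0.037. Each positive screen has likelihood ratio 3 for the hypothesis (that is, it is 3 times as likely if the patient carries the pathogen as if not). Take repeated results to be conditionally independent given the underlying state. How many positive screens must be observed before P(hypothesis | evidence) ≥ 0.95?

6

Prior odds: 0.037 ÷ 0.963 = 37/963.
Likelihood ratio per positive screen = 3.
Target odds: 0.95 ÷ 0.05 = 19.
Need (37/963) × 3ⁿ ≥ 19, i.e. 3ⁿ ≥ 18297/37.
3⁵ = 243 falls short of 18297/37 but 3⁶ = 729 reaches it, so n = 6.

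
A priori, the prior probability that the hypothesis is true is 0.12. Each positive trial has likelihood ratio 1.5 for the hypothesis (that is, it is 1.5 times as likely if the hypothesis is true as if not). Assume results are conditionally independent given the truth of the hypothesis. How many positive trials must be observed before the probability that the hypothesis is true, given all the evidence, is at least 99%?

17

Prior odds: 0.12 ÷ 0.88 = 3/22.
Likelihood ratio per positive trial = 1.5.
Target posterior odds = 0.99/0.01 = 99.
Need (3/22) × 1.5ⁿ ≥ 99, i.e. 1.5ⁿ ≥ 726.
1.5¹⁶ = 43046721/65536 falls short of 726 but 1.5¹⁷ = 129140163/131072 reaches it, so n = 17.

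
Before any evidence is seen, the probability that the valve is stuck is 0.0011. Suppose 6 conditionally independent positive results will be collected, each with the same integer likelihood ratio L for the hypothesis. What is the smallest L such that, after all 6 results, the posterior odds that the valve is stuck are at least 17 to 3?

5

Prior odds = 0.0011/0.9989 = 11/9989.
Target odds = 17/3.
Need L⁶ ≥ 17/3 ÷ (11/9989) = 169813/33.
4⁶ = 4096 < 169813/33 ≤ 15625 = 5⁶, so L = 5.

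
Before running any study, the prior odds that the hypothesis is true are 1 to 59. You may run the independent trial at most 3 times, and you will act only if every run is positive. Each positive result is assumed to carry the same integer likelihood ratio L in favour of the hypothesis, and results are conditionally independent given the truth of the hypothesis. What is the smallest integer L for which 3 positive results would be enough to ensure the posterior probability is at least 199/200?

Prior odds = 1/59.
Target odds = 0.995/0.005 = 199.
Need L³ ≥ 199 ÷ (1/59) = 11741.
22³ = 10648 < 11741 ≤ 12167 = 23³, so L = 23.

23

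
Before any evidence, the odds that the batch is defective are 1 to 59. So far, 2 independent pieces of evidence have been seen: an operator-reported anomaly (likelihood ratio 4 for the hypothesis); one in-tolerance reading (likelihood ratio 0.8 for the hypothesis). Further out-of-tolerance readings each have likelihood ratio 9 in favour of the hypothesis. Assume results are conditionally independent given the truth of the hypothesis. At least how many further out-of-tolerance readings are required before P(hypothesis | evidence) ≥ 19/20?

3

Prior odds = 1/59.
Combined Bayes factor of the evidence already in hand = 4 × 0.8 = 3.2.
Odds after that evidence = (1/59) × 3.2 = 16/295.
Target odds = 0.95/0.05 = 19.
Need 9ⁿ ≥ 19 ÷ (16/295) = 350.3125.
9² = 81 falls short of 350.3125 but 9³ = 729 reaches it, so n = 3.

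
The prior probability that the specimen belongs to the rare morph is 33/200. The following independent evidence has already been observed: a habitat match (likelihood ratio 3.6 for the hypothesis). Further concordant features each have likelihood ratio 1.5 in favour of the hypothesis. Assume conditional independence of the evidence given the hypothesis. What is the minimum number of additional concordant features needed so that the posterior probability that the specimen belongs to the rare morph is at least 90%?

7

Prior odds = 0.165/0.835 = 33/167.
Bayes factor of the evidence already in hand = 3.6.
Odds after that evidence = (33/167) × 3.6 = 594/835.
Target odds = 0.9/0.1 = 9.
Need 1.5ⁿ ≥ 9 ÷ (594/835) = 835/66.
1.5⁶ = 11.390625 falls short of 835/66 but 1.5⁷ = 17.0859375 reaches it, so n = 7.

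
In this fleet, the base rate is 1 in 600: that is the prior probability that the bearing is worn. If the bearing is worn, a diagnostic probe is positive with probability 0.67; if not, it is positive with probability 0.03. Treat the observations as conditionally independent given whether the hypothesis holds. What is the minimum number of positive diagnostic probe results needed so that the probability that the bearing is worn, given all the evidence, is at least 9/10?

3

Prior odds = (1/600)/(599/600) = 1/599.
Likelihood ratio of a positive = 0.67/0.03 = 67/3.
Target odds: 0.9 ÷ 0.1 = 9.
Need (1/599) × (67/3)ⁿ ≥ 9, i.e. (67/3)ⁿ ≥ 5391.
(67/3)² = 4489/9 falls short of 5391 but (67/3)³ = 300763/27 reaches it, so n = 3.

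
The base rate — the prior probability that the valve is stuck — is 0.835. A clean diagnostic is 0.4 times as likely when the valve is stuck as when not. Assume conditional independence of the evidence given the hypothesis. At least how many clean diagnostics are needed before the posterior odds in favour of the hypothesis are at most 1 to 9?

Prior odds = 0.835/0.165 = 167/33.
Likelihood ratio per clean diagnostic = 0.4.
Target odds = 1/9.
Need (167/33) × 0.4ⁿ ≤ 1/9, i.e. 0.4ⁿ ≤ 11/501.
0.4⁴ = 0.0256 is still above 11/501 but 0.4⁵ = 0.01024 is at or below it, so n = 5.

5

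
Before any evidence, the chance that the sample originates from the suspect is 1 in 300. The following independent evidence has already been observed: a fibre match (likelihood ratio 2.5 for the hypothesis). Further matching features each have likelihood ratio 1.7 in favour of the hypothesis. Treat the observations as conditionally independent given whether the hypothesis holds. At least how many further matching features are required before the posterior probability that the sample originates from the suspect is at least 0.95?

15

Prior odds = (1/300)/(299/300) = 1/299.
Bayes factor of the evidence already in hand = 2.5.
Odds after that evidence = (1/299) × 2.5 = 5/598.
Target odds = 0.95/0.05 = 19.
Need 1.7ⁿ ≥ 19 ÷ (5/598) = 2272.4.
1.7¹⁴ ≈1683.78 falls short of 2272.4 but 1.7¹⁵ ≈2862.42 reaches it, so n = 15.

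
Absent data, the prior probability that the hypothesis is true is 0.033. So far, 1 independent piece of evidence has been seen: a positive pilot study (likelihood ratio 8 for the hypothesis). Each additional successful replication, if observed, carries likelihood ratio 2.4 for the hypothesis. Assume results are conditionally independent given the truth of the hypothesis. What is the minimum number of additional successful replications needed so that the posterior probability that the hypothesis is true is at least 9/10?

Prior odds = 0.033/0.967 = 33/967.
Bayes factor of the evidence already in hand = 8.
Odds after that evidence = (33/967) × 8 = 264/967.
Target odds = 0.9/0.1 = 9.
Need 2.4ⁿ ≥ 9 ÷ (264/967) = 2901/88.
2.4³ = 13.824 falls short of 2901/88 but 2.4⁴ = 33.1776 reaches it, so n = 4.

4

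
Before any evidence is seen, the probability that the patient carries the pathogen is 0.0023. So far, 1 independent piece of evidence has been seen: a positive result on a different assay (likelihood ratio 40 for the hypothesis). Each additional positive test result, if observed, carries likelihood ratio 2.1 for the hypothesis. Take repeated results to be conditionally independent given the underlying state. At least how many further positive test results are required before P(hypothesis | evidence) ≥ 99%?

Prior odds = 0.0023/0.9977 = 23/9977.
Bayes factor of the evidence already in hand = 40.
Odds after that evidence = (23/9977) × 40 = 920/9977.
Target odds = 0.99/0.01 = 99.
Need 2.1ⁿ ≥ 99 ÷ (920/9977) = 987723/920.
2.1⁹ ≈794.28 falls short of 987723/920 but 2.1¹⁰ ≈1667.99 reaches it, so n = 10.

10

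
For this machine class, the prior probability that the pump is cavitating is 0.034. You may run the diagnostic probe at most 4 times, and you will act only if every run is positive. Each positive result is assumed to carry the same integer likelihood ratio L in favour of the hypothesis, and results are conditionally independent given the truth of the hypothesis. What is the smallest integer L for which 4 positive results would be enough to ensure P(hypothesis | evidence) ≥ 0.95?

Prior odds = 0.034/0.966 = 17/483.
Target odds = 0.95/0.05 = 19.
Need L⁴ ≥ 19 ÷ (17/483) = 9177/17.
4⁴ = 256 < 9177/17 ≤ 625 = 5⁴, so L = 5.

5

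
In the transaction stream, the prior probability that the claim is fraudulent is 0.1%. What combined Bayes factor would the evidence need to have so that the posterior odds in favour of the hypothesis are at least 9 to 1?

Prior odds = 0.001/0.999 = 1/999.
Target odds = 9.
Required Bayes factor = 9 ÷ (1/999) = 8991.

8991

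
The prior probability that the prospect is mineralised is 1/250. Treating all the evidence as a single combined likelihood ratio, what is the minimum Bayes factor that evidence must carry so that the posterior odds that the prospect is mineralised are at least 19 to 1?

4731

Prior odds = 0.004/0.996 = 1/249.
Target odds = 19.
Required Bayes factor = 19 ÷ (1/249) = 4731.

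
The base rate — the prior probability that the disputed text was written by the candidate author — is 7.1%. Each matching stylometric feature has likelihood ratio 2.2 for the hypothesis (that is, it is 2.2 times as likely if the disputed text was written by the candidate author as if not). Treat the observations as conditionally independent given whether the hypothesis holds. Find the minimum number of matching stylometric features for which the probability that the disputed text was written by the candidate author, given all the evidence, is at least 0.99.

10

Prior odds = 0.071/0.929 = 71/929.
Likelihood ratio per matching stylometric feature = 2.2.
Target odds: 0.99 ÷ 0.01 = 99.
Require 2.2ⁿ ≥ 99 ÷ (71/929) = 91971/71.
2.2⁹ ≈1207.27 falls short of 91971/71 but 2.2¹⁰ ≈2655.99 reaches it, so n = 10.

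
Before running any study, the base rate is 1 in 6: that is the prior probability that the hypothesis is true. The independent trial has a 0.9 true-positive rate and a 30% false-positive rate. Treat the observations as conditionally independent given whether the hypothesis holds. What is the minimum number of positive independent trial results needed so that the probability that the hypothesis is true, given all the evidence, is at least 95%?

Prior odds = (1/6)/(5/6) = 0.2.
Likelihood ratio of a positive result = 0.9/0.3 = 3.
Target posterior odds = 0.95/0.05 = 19.
Require 3ⁿ ≥ 19 ÷ 0.2 = 95.
3⁴ = 81 falls short of 95 but 3⁵ = 243 reaches it, so n = 5.

5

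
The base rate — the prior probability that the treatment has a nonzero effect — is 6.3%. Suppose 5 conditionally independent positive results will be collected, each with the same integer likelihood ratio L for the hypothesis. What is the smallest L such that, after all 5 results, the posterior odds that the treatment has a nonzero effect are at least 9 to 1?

3

Prior odds = 0.063/0.937 = 63/937.
Target odds = 9.
Need L⁵ ≥ 9 ÷ (63/937) = 937/7.
2⁵ = 32 < 937/7 ≤ 243 = 3⁵, so L = 3.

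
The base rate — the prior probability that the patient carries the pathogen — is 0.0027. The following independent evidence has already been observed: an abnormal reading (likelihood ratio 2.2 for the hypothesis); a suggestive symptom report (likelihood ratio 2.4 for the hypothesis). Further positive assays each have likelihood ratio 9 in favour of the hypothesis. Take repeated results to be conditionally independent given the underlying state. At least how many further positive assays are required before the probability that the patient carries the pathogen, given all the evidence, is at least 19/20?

4

Prior odds = 0.0027/0.9973 = 27/9973.
Combined Bayes factor of the evidence already in hand = 2.2 × 2.4 = 5.28.
Odds after that evidence = (27/9973) × 5.28 = 3564/249325.
Target odds = 0.95/0.05 = 19.
Need 9ⁿ ≥ 19 ÷ (3564/249325) = 4737175/3564.
9³ = 729 falls short of 4737175/3564 but 9⁴ = 6561 reaches it, so n = 4.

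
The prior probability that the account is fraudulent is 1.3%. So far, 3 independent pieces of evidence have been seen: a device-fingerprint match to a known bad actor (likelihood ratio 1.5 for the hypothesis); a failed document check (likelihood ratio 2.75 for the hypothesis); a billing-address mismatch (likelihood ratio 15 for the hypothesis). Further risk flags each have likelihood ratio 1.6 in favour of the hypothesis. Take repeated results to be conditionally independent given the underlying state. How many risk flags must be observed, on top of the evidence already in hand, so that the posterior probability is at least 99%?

Prior odds = 0.013/0.987 = 13/987.
Combined Bayes factor of the evidence already in hand = 1.5 × 2.75 × 15 = 61.875.
Odds after that evidence = (13/987) × 61.875 = 2145/2632.
Target odds = 0.99/0.01 = 99.
Need 1.6ⁿ ≥ 99 ÷ (2145/2632) = 7896/65.
1.6¹⁰ ≈109.951 falls short of 7896/65 but 1.6¹¹ ≈175.922 reaches it, so n = 11.

11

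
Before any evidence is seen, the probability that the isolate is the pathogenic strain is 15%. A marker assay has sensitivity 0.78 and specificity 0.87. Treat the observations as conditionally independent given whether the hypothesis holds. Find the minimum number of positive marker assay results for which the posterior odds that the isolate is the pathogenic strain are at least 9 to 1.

Prior odds: 0.15 ÷ 0.85 = 3/17.
False-positive rate = 1 − 0.87 = 0.13; likelihood ratio of a positive = 0.78/0.13 = 6.
Target odds = 9.
Require 6ⁿ ≥ 9 ÷ (3/17) = 51.
6² = 36 falls short of 51 but 6³ = 216 reaches it, so n = 3.

3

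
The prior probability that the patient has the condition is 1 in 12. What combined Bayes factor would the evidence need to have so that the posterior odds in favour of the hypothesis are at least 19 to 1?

Prior odds = (1/12)/(11/12) = 1/11.
Target odds = 19.
Required Bayes factor = 19 ÷ (1/11) = 209.

209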